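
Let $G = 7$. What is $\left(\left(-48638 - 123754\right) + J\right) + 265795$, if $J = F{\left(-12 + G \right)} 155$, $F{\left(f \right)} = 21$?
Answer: $96658$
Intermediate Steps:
$J = 3255$ ($J = 21 \cdot 155 = 3255$)
$\left(\left(-48638 - 123754\right) + J\right) + 265795 = \left(\left(-48638 - 123754\right) + 3255\right) + 265795 = \left(-172392 + 3255\right) + 265795 = -169137 + 265795 = 96658$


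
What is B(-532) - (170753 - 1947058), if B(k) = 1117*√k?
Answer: 1776305 + 2234*I*√133 ≈ 1.7763e+6 + 25764.0*I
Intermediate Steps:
B(-532) - (170753 - 1947058) = 1117*√(-532) - (170753 - 1947058) = 1117*(2*I*√133) - 1*(-1776305) = 2234*I*√133 + 1776305 = 1776305 + 2234*I*√133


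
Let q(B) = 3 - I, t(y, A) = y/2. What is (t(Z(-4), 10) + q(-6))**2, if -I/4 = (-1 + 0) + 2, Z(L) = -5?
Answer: 81/4 ≈ 20.250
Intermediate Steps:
I = -4 (I = -4*((-1 + 0) + 2) = -4*(-1 + 2) = -4*1 = -4)
t(y, A) = y/2 (t(y, A) = y*(1/2) = y/2)
q(B) = 7 (q(B) = 3 - 1*(-4) = 3 + 4 = 7)
(t(Z(-4), 10) + q(-6))**2 = ((1/2)*(-5) + 7)**2 = (-5/2 + 7)**2 = (9/2)**2 = 81/4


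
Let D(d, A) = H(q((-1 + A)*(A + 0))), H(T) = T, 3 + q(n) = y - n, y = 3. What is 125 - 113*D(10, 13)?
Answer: 17753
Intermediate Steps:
q(n) = -n (q(n) = -3 + (3 - n) = -n)
D(d, A) = -A*(-1 + A) (D(d, A) = -(-1 + A)*(A + 0) = -(-1 + A)*A = -A*(-1 + A))
125 - 113*D(10, 13) = 125 - 1469*(1 - 1*13) = 125 - 1469*(1 - 13) = 125 - 1469*(-12) = 125 - 113*(-156) = 125 + 17628 = 17753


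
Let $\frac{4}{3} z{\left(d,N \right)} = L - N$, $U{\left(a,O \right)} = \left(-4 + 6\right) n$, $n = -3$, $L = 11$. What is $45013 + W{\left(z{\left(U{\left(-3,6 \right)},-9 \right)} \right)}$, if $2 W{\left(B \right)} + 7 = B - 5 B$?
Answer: $\frac{89959}{2} \approx 44980.0$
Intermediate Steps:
$U{\left(a,O \right)} = -6$ ($U{\left(a,O \right)} = \left(-4 + 6\right) \left(-3\right) = 2 \left(-3\right) = -6$)
$z{\left(d,N \right)} = \frac{33}{4} - \frac{3 N}{4}$ ($z{\left(d,N \right)} = \frac{3 \left(11 - N\right)}{4} = \frac{33}{4} - \frac{3 N}{4}$)
$W{\left(B \right)} = - \frac{7}{2} - 2 B$ ($W{\left(B \right)} = - \frac{7}{2} + \frac{B - 5 B}{2} = - \frac{7}{2} + \frac{\left(-4\right) B}{2} = - \frac{7}{2} - 2 B$)
$45013 + W{\left(z{\left(U{\left(-3,6 \right)},-9 \right)} \right)} = 45013 - \left(\frac{7}{2} + 2 \left(\frac{33}{4} - - \frac{27}{4}\right)\right) = 45013 - \left(\frac{7}{2} + 2 \left(\frac{33}{4} + \frac{27}{4}\right)\right) = 45013 - \frac{67}{2} = \frac{89959}{2}$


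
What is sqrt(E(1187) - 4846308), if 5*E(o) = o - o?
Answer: 2*I*sqrt(1211577) ≈ 2201.4*I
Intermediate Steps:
E(o) = 0 (E(o) = (o - o)/5 = (1/5)*0 = 0)
sqrt(E(1187) - 4846308) = sqrt(0 - 4846308) = sqrt(-4846308) = 2*I*sqrt(1211577)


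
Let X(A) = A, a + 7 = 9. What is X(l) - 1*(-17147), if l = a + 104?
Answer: 17253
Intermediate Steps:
a = 2 (a = -7 + 9 = 2)
l = 106 (l = 2 + 104 = 106)
X(l) - 1*(-17147) = 106 - 1*(-17147) = 106 + 17147 = 17253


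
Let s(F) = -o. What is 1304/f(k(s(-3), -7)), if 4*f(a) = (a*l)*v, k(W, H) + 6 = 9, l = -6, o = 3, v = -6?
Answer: 1304/27 ≈ 48.296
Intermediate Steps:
s(F) = -3 (s(F) = -1*3 = -3)
k(W, H) = 3 (k(W, H) = -6 + 9 = 3)
f(a) = 9*a (f(a) = ((a*(-6))*(-6))/4 = (-6*a*(-6))/4 = (36*a)/4 = 9*a)
1304/f(k(s(-3), -7)) = 1304/((9*3)) = 1304/27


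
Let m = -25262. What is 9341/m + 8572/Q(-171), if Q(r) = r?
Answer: -218143175/4319802 ≈ -50.498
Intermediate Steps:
9341/m + 8572/Q(-171) = 9341/(-25262) + 8572/(-171) = 9341*(-1/25262) + 8572*(-1/171) = -9341/25262 - 8572/171 = -218143175/4319802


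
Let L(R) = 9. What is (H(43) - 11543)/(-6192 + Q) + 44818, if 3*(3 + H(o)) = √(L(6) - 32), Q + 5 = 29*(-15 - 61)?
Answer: 376527564/8401 - I*√23/25203 ≈ 44819.0 - 0.00019029*I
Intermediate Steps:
Q = -2209 (Q = -5 + 29*(-15 - 61) = -5 + 29*(-76) = -5 - 2204 = -2209)
H(o) = -3 + I*√23/3 (H(o) = -3 + √(9 - 32)/3 = -3 + √(-23)/3 = -3 + (I*√23)/3 = -3 + I*√23/3)
(H(43) - 11543)/(-6192 + Q) + 44818 = ((-3 + I*√23/3) - 11543)/(-6192 - 2209) + 44818 = (-11546 + I*√23/3)/(-8401) + 44818 = (-11546 + I*√23/3)*(-1/8401) + 44818 = (11546/8401 - I*√23/25203) + 44818 = 376527564/8401 - I*√23/25203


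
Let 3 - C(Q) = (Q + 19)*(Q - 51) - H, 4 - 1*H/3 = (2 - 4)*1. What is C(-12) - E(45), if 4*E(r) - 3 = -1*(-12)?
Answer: 1833/4 ≈ 458.25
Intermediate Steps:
H = 18 (H = 12 - 3*(2 - 4) = 12 - (-6) = 12 - 3*(-2) = 12 + 6 = 18)
C(Q) = 21 - (-51 + Q)*(19 + Q) (C(Q) = 3 - ((Q + 19)*(Q - 51) - 1*18) = 3 - ((19 + Q)*(-51 + Q) - 18) = 3 - ((-51 + Q)*(19 + Q) - 18) = 3 - (-18 + (-51 + Q)*(19 + Q)) = 3 + (18 - (-51 + Q)*(19 + Q)) = 21 - (-51 + Q)*(19 + Q))
E(r) = 15/4 (E(r) = 3/4 + (-1*(-12))/4 = 3/4 + (1/4)*12 = 3/4 + 3 = 15/4)
C(-12) - E(45) = (990 - 1*(-12)**2 + 32*(-12)) - 1*15/4 = (990 - 1*144 - 384) - 15/4 = (990 - 144 - 384) - 15/4 = 462 - 15/4 = 1833/4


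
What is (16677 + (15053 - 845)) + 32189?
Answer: 63074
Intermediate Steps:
(16677 + (15053 - 845)) + 32189 = (16677 + 14208) + 32189 = 30885 + 32189 = 63074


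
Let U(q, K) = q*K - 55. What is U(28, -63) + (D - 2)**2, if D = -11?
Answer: -1650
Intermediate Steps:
U(q, K) = -55 + K*q (U(q, K) = K*q - 55 = -55 + K*q)
U(28, -63) + (D - 2)**2 = (-55 - 63*28) + (-11 - 2)**2 = (-55 - 1764) + (-13)**2 = -1819 + 169 = -1650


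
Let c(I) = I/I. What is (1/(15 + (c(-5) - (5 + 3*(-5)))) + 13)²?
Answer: 114921/676 ≈ 170.00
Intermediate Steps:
c(I) = 1
(1/(15 + (c(-5) - (5 + 3*(-5)))) + 13)² = (1/(15 + (1 - (5 + 3*(-5)))) + 13)² = (1/(15 + (1 - (5 - 15))) + 13)² = (1/(15 + (1 - 1*(-10))) + 13)² = (1/(15 + (1 + 10)) + 13)² = (1/(15 + 11) + 13)² = (1/26 + 13)² = (339/26)² = 114921/676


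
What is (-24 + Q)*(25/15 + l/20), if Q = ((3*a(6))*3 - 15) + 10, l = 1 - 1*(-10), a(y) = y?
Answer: 665/12 ≈ 55.417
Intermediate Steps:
l = 11 (l = 1 + 10 = 11)
Q = 49 (Q = ((3*6)*3 - 15) + 10 = (18*3 - 15) + 10 = (54 - 15) + 10 = 39 + 10 = 49)
(-24 + Q)*(25/15 + l/20) = (-24 + 49)*(25/15 + 11/20) = 25*(25*(1/15) + 11*(1/20)) = 25*(5/3 + 11/20) = 25*(133/60) = 665/12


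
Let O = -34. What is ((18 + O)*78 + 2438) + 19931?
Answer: 21121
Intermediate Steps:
((18 + O)*78 + 2438) + 19931 = ((18 - 34)*78 + 2438) + 19931 = (-16*78 + 2438) + 19931 = (-1248 + 2438) + 19931 = 1190 + 19931 = 21121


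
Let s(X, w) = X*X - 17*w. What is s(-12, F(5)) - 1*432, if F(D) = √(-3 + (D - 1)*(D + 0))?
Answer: -288 - 17*√17 ≈ -358.09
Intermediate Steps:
F(D) = √(-3 + D*(-1 + D)) (F(D) = √(-3 + (-1 + D)*D) = √(-3 + D*(-1 + D)))
s(X, w) = X² - 17*w
s(-12, F(5)) - 1*432 = ((-12)² - 17*√(-3 + 5² - 1*5)) - 1*432 = (144 - 17*√(-3 + 25 - 5)) - 432 = (144 - 17*√17) - 432 = -288 - 17*√17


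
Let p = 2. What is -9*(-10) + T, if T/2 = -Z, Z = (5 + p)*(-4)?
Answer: 146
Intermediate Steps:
Z = -28 (Z = (5 + 2)*(-4) = 7*(-4) = -28)
T = 56 (T = 2*(-1*(-28)) = 2*28 = 56)
-9*(-10) + T = -9*(-10) + 56 = 90 + 56 = 146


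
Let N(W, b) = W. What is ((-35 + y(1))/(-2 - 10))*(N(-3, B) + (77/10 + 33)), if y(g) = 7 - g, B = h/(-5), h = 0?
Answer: 10933/120 ≈ 91.108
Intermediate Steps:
B = 0 (B = 0/(-5) = 0*(-⅕) = 0)
((-35 + y(1))/(-2 - 10))*(N(-3, B) + (77/10 + 33)) = ((-35 + (7 - 1*1))/(-2 - 10))*(-3 + (77/10 + 33)) = ((-35 + (7 - 1))/(-12))*(-3 + (77*(⅒) + 33)) = ((-35 + 6)*(-1/12))*(-3 + (77/10 + 33)) = (-29*(-1/12))*(-3 + 407/10) = (29/12)*(377/10) = 10933/120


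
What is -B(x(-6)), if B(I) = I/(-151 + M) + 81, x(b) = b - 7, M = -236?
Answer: -31360/387 ≈ -81.034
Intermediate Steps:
x(b) = -7 + b
B(I) = 81 - I/387 (B(I) = I/(-151 - 236) + 81 = I/(-387) + 81 = -I/387 + 81 = 81 - I/387)
-B(x(-6)) = -(81 - (-7 - 6)/387) = -(81 - 1/387*(-13)) = -(81 + 13/387) = -1*31360/387 = -31360/387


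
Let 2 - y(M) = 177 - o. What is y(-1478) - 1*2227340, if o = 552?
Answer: -2226963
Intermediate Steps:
y(M) = 377 (y(M) = 2 - (177 - 1*552) = 2 - (177 - 552) = 2 - 1*(-375) = 2 + 375 = 377)
y(-1478) - 1*2227340 = 377 - 1*2227340 = 377 - 2227340 = -2226963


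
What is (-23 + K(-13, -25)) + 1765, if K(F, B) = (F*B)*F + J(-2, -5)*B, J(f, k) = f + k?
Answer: -2308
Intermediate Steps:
K(F, B) = -7*B + B*F² (K(F, B) = (F*B)*F + (-2 - 5)*B = (B*F)*F - 7*B = B*F² - 7*B = -7*B + B*F²)
(-23 + K(-13, -25)) + 1765 = (-23 - 25*(-7 + (-13)²)) + 1765 = (-23 - 25*(-7 + 169)) + 1765 = (-23 - 25*162) + 1765 = (-23 - 4050) + 1765 = -4073 + 1765 = -2308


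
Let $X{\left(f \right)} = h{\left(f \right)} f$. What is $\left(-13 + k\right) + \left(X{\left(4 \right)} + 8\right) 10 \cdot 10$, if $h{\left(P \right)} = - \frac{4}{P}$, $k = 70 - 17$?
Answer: $440$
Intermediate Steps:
$k = 53$ ($k = 70 - 17 = 53$)
$X{\left(f \right)} = -4$ ($X{\left(f \right)} = - \frac{4}{f} f = -4$)
$\left(-13 + k\right) + \left(X{\left(4 \right)} + 8\right) 10 \cdot 10 = \left(-13 + 53\right) + \left(-4 + 8\right) 10 \cdot 10 = 40 + 4 \cdot 10 \cdot 10 = 40 + 40 \cdot 10 = 40 + 400 = 440$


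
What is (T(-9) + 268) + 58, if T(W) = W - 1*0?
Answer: 317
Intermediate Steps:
T(W) = W (T(W) = W + 0 = W)
(T(-9) + 268) + 58 = (-9 + 268) + 58 = 259 + 58 = 317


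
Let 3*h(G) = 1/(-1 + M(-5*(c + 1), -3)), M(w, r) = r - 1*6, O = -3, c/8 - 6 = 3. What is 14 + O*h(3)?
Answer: 141/10 ≈ 14.100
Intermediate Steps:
c = 72 (c = 48 + 8*3 = 48 + 24 = 72)
M(w, r) = -6 + r (M(w, r) = r - 6 = -6 + r)
h(G) = -1/30 (h(G) = 1/(3*(-1 + (-6 - 3))) = 1/(3*(-1 - 9)) = (1/3)/(-10) = (1/3)*(-1/10) = -1/30)
14 + O*h(3) = 14 - 3*(-1/30) = 14 + 1/10 = 141/10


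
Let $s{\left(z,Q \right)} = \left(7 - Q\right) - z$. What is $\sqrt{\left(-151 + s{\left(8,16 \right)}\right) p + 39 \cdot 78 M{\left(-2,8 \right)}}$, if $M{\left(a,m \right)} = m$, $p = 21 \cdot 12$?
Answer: $60 i \sqrt{5} \approx 134.16 i$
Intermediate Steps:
$p = 252$
$s{\left(z,Q \right)} = 7 - Q - z$
$\sqrt{\left(-151 + s{\left(8,16 \right)}\right) p + 39 \cdot 78 M{\left(-2,8 \right)}} = \sqrt{\left(-151 - 17\right) 252 + 39 \cdot 78 \cdot 8} = \sqrt{\left(-151 - 17\right) 252 + 3042 \cdot 8} = \sqrt{\left(-151 - 17\right) 252 + 24336} = \sqrt{\left(-168\right) 252 + 24336} = \sqrt{-42336 + 24336} = \sqrt{-18000} = 60 i \sqrt{5}$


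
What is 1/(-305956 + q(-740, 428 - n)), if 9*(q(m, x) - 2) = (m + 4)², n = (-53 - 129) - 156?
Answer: -9/2211890 ≈ -4.0689e-6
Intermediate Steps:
n = -338 (n = -182 - 156 = -338)
q(m, x) = 2 + (4 + m)²/9 (q(m, x) = 2 + (m + 4)²/9 = 2 + (4 + m)²/9)
1/(-305956 + q(-740, 428 - n)) = 1/(-305956 + (2 + (4 - 740)²/9)) = 1/(-305956 + (2 + (⅑)*(-736)²)) = 1/(-305956 + (2 + (⅑)*541696)) = 1/(-305956 + (2 + 541696/9)) = 1/(-305956 + 541714/9) = 1/(-2211890/9) = -9/2211890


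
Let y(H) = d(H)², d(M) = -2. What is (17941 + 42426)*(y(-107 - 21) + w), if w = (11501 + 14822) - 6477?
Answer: 1198284950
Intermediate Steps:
w = 19846 (w = 26323 - 6477 = 19846)
y(H) = 4 (y(H) = (-2)² = 4)
(17941 + 42426)*(y(-107 - 21) + w) = (17941 + 42426)*(4 + 19846) = 60367*19850 = 1198284950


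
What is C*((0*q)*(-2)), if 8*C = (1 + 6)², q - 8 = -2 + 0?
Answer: 0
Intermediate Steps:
q = 6 (q = 8 + (-2 + 0) = 8 - 2 = 6)
C = 49/8 (C = (1 + 6)²/8 = (⅛)*7² = (⅛)*49 = 49/8 ≈ 6.1250)
C*((0*q)*(-2)) = 49*((0*6)*(-2))/8 = 49*(0*(-2))/8 = (49/8)*0 = 0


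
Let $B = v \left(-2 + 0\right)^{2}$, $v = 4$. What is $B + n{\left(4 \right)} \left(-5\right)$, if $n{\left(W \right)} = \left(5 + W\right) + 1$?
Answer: $-34$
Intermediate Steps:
$n{\left(W \right)} = 6 + W$
$B = 16$ ($B = 4 \left(-2 + 0\right)^{2} = 4 \left(-2\right)^{2} = 4 \cdot 4 = 16$)
$B + n{\left(4 \right)} \left(-5\right) = 16 + \left(6 + 4\right) \left(-5\right) = 16 + 10 \left(-5\right) = 16 - 50 = -34$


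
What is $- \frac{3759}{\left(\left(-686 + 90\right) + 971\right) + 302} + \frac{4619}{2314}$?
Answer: $- \frac{5571263}{1566578} \approx -3.5563$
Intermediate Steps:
$- \frac{3759}{\left(\left(-686 + 90\right) + 971\right) + 302} + \frac{4619}{2314} = - \frac{3759}{\left(-596 + 971\right) + 302} + 4619 \cdot \frac{1}{2314} = - \frac{3759}{375 + 302} + \frac{4619}{2314} = - \frac{3759}{677} + \frac{4619}{2314} = - \frac{5571263}{1566578}$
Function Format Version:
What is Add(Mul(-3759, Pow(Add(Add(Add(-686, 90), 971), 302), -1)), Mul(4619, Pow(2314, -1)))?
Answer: Rational(-5571263, 1566578) ≈ -3.5563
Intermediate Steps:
Add(Mul(-3759, Pow(Add(Add(Add(-686, 90), 971), 302), -1)), Mul(4619, Pow(2314, -1))) = Add(Mul(-3759, Pow(Add(Add(-596, 971), 302), -1)), Mul(4619, Rational(1, 2314))) = Add(Mul(-3759, Pow(Add(375, 302), -1)), Rational(4619, 2314)) = Add(Mul(-3759, Pow(677, -1)), Rational(4619, 2314)) = Add(Mul(-3759, Rational(1, 677)), Rational(4619, 2314)) = Add(Rational(-3759, 677), Rational(4619, 2314)) = Rational(-5571263, 1566578)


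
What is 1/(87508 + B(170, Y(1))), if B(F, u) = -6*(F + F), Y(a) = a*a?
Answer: 1/85468 ≈ 1.1700e-5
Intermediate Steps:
Y(a) = a²
B(F, u) = -12*F
1/(87508 + B(170, Y(1))) = 1/(87508 - 12*170) = 1/(87508 - 2040) = 1/85468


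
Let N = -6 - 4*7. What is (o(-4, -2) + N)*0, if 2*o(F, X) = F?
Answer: 0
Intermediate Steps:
o(F, X) = F/2
N = -34 (N = -6 - 28 = -34)
(o(-4, -2) + N)*0 = ((1/2)*(-4) - 34)*0 = (-2 - 34)*0 = -36*0 = 0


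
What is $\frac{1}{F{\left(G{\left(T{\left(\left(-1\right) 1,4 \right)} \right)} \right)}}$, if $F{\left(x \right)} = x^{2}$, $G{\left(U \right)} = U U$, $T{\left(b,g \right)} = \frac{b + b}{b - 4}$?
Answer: $\frac{625}{16} \approx 39.063$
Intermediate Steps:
$T{\left(b,g \right)} = \frac{2 b}{-4 + b}$
$G{\left(U \right)} = U^{2}$
$\frac{1}{F{\left(G{\left(T{\left(\left(-1\right) 1,4 \right)} \right)} \right)}} = \frac{1}{\left(\left(\frac{2 \left(\left(-1\right) 1\right)}{-4 - 1}\right)^{2}\right)^{2}} = \frac{1}{\left(\left(2 \left(-1\right) \frac{1}{-4 - 1}\right)^{2}\right)^{2}} = \frac{1}{\left(\left(2 \left(-1\right) \frac{1}{-5}\right)^{2}\right)^{2}} = \frac{1}{\left(\left(2 \left(-1\right) \left(- \frac{1}{5}\right)\right)^{2}\right)^{2}} = \frac{1}{\left(\left(\frac{2}{5}\right)^{2}\right)^{2}} = \frac{1}{\left(\frac{4}{25}\right)^{2}} = \frac{1}{\frac{16}{625}} = \frac{625}{16}$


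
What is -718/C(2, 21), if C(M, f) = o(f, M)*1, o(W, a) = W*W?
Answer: -718/441 ≈ -1.6281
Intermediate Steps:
o(W, a) = W**2
C(M, f) = f**2 (C(M, f) = f**2*1 = f**2)
-718/C(2, 21) = -718/(21**2) = -718/441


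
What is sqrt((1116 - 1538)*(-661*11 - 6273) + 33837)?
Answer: sqrt(5749405) ≈ 2397.8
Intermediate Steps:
sqrt((1116 - 1538)*(-661*11 - 6273) + 33837) = sqrt(-422*(-7271 - 6273) + 33837) = sqrt(-422*(-13544) + 33837) = sqrt(5715568 + 33837) = sqrt(5749405)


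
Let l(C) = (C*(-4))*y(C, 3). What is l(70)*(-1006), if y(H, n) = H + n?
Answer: 20562640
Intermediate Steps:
l(C) = -4*C*(3 + C) (l(C) = (C*(-4))*(C + 3) = (-4*C)*(3 + C) = -4*C*(3 + C))
l(70)*(-1006) = -4*70*(3 + 70)*(-1006) = -4*70*73*(-1006) = -20440*(-1006) = 20562640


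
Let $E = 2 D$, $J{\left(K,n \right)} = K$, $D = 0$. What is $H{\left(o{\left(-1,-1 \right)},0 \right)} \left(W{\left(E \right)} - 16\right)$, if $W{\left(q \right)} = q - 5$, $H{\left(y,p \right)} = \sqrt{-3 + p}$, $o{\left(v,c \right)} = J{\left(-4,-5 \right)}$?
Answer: $- 21 i \sqrt{3} \approx - 36.373 i$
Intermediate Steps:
$o{\left(v,c \right)} = -4$
$E = 0$ ($E = 2 \cdot 0 = 0$)
$W{\left(q \right)} = -5 + q$ ($W{\left(q \right)} = q - 5 = -5 + q$)
$H{\left(o{\left(-1,-1 \right)},0 \right)} \left(W{\left(E \right)} - 16\right) = \sqrt{-3 + 0} \left(\left(-5 + 0\right) - 16\right) = \sqrt{-3} \left(-5 - 16\right) = i \sqrt{3} \left(-21\right) = - 21 i \sqrt{3}$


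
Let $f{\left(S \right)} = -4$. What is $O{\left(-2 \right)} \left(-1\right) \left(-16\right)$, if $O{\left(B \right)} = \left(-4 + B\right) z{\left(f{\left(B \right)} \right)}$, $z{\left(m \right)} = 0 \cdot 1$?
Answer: $0$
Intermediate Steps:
$z{\left(m \right)} = 0$
$O{\left(B \right)} = 0$ ($O{\left(B \right)} = \left(-4 + B\right) 0 = 0$)
$O{\left(-2 \right)} \left(-1\right) \left(-16\right) = 0 \left(-1\right) \left(-16\right) = 0 \left(-16\right) = 0$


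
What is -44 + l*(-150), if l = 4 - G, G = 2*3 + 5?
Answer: 1006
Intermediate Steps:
G = 11 (G = 6 + 5 = 11)
l = -7 (l = 4 - 1*11 = 4 - 11 = -7)
-44 + l*(-150) = -44 - 7*(-150) = -44 + 1050 = 1006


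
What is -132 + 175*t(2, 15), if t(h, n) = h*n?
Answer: 5118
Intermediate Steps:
-132 + 175*t(2, 15) = -132 + 175*(2*15) = -132 + 175*30 = -132 + 5250 = 5118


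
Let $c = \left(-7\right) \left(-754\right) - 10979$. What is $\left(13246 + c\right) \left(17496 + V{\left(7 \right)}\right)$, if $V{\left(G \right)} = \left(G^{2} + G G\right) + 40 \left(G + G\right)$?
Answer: $136971930$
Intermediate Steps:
$V{\left(G \right)} = 2 G^{2} + 80 G$ ($V{\left(G \right)} = \left(G^{2} + G^{2}\right) + 40 \cdot 2 G = 2 G^{2} + 80 G$)
$c = -5701$ ($c = 5278 - 10979 = -5701$)
$\left(13246 + c\right) \left(17496 + V{\left(7 \right)}\right) = \left(13246 - 5701\right) \left(17496 + 2 \cdot 7 \left(40 + 7\right)\right) = 7545 \left(17496 + 2 \cdot 7 \cdot 47\right) = 7545 \left(17496 + 658\right) = 7545 \cdot 18154 = 136971930$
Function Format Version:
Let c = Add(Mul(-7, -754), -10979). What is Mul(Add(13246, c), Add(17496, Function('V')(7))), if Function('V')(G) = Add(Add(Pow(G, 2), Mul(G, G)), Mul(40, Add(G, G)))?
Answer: 136971930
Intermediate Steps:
Function('V')(G) = Add(Mul(2, Pow(G, 2)), Mul(80, G)) (Function('V')(G) = Add(Add(Pow(G, 2), Pow(G, 2)), Mul(40, Mul(2, G))) = Add(Mul(2, Pow(G, 2)), Mul(80, G)))
c = -5701 (c = Add(5278, -10979) = -5701)
Mul(Add(13246, c), Add(17496, Function('V')(7))) = Mul(Add(13246, -5701), Add(17496, Mul(2, 7, Add(40, 7)))) = Mul(7545, Add(17496, Mul(2, 7, 47))) = Mul(7545, Add(17496, 658)) = Mul(7545, 18154) = 136971930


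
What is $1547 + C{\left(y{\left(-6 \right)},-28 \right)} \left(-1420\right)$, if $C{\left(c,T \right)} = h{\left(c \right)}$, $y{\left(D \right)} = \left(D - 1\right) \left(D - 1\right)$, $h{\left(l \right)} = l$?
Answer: $-68033$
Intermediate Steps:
$y{\left(D \right)} = \left(-1 + D\right)^{2}$ ($y{\left(D \right)} = \left(-1 + D\right) \left(-1 + D\right) = \left(-1 + D\right)^{2}$)
$C{\left(c,T \right)} = c$
$1547 + C{\left(y{\left(-6 \right)},-28 \right)} \left(-1420\right) = 1547 + \left(-1 - 6\right)^{2} \left(-1420\right) = 1547 + \left(-7\right)^{2} \left(-1420\right) = 1547 + 49 \left(-1420\right) = 1547 - 69580 = -68033$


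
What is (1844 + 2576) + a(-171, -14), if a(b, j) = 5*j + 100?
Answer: 4450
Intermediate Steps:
a(b, j) = 100 + 5*j
(1844 + 2576) + a(-171, -14) = (1844 + 2576) + (100 + 5*(-14)) = 4420 + (100 - 70) = 4420 + 30 = 4450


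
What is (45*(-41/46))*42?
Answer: -38745/23 ≈ -1684.6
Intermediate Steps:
(45*(-41/46))*42 = -1845/46*42 = -38745/23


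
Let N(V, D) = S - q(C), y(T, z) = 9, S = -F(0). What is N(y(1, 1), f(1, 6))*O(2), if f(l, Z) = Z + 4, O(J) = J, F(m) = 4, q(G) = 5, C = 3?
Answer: -18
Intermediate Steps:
f(l, Z) = 4 + Z
S = -4 (S = -1*4 = -4)
N(V, D) = -9 (N(V, D) = -4 - 1*5 = -4 - 5 = -9)
N(y(1, 1), f(1, 6))*O(2) = -9*2 = -18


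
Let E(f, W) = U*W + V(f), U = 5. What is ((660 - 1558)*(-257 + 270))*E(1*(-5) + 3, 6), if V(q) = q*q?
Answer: -396916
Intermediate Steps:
V(q) = q²
E(f, W) = f² + 5*W (E(f, W) = 5*W + f² = f² + 5*W)
((660 - 1558)*(-257 + 270))*E(1*(-5) + 3, 6) = ((660 - 1558)*(-257 + 270))*((1*(-5) + 3)² + 5*6) = (-898*13)*((-5 + 3)² + 30) = -11674*((-2)² + 30) = -11674*(4 + 30) = -11674*34 = -396916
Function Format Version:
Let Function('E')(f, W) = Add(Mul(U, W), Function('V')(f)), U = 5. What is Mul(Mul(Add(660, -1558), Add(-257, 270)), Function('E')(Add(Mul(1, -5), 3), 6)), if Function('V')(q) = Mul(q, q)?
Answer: -396916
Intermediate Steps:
Function('V')(q) = Pow(q, 2)
Function('E')(f, W) = Add(Pow(f, 2), Mul(5, W)) (Function('E')(f, W) = Add(Mul(5, W), Pow(f, 2)) = Add(Pow(f, 2), Mul(5, W)))
Mul(Mul(Add(660, -1558), Add(-257, 270)), Function('E')(Add(Mul(1, -5), 3), 6)) = Mul(Mul(Add(660, -1558), Add(-257, 270)), Add(Pow(Add(Mul(1, -5), 3), 2), Mul(5, 6))) = Mul(Mul(-898, 13), Add(Pow(Add(-5, 3), 2), 30)) = Mul(-11674, Add(Pow(-2, 2), 30)) = Mul(-11674, Add(4, 30)) = Mul(-11674, 34) = -396916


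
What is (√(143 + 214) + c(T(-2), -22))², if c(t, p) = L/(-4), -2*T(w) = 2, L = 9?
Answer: 5793/16 - 9*√357/2 ≈ 277.04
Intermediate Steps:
T(w) = -1 (T(w) = -½*2 = -1)
c(t, p) = -9/4 (c(t, p) = 9/(-4) = 9*(-¼) = -9/4)
(√(143 + 214) + c(T(-2), -22))² = (√(143 + 214) - 9/4)² = (√357 - 9/4)² = (-9/4 + √357)²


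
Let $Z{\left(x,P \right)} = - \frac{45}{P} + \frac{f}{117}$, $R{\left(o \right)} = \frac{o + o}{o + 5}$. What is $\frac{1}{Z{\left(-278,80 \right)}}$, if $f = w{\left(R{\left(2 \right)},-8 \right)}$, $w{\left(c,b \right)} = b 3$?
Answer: $- \frac{624}{479} \approx -1.3027$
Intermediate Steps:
$R{\left(o \right)} = \frac{2 o}{5 + o}$
$w{\left(c,b \right)} = 3 b$
$f = -24$ ($f = 3 \left(-8\right) = -24$)
$Z{\left(x,P \right)} = - \frac{8}{39} - \frac{45}{P}$ ($Z{\left(x,P \right)} = - \frac{45}{P} - \frac{24}{117} = - \frac{45}{P} - \frac{8}{39} = - \frac{8}{39} - \frac{45}{P}$)
$\frac{1}{Z{\left(-278,80 \right)}} = \frac{1}{- \frac{8}{39} - \frac{45}{80}} = \frac{1}{- \frac{8}{39} - \frac{9}{16}} = \frac{1}{- \frac{479}{624}} = - \frac{624}{479}$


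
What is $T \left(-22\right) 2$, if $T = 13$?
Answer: $-572$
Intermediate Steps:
$T \left(-22\right) 2 = 13 \left(-22\right) 2 = \left(-286\right) 2 = -572$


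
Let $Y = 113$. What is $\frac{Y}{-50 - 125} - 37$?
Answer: $- \frac{6588}{175} \approx -37.646$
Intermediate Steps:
$\frac{Y}{-50 - 125} - 37 = \frac{113}{-50 - 125} - 37 = \frac{113}{-175} - 37 = 113 \left(- \frac{1}{175}\right) - 37 = - \frac{113}{175} - 37 = - \frac{6588}{175}$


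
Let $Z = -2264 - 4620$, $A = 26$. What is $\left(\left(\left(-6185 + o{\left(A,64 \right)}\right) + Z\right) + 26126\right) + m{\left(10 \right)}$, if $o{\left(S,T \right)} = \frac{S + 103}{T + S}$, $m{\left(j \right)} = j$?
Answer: $\frac{392053}{30} \approx 13068.0$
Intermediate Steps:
$Z = -6884$ ($Z = -2264 - 4620 = -6884$)
$o{\left(S,T \right)} = \frac{103 + S}{S + T}$
$\left(\left(\left(-6185 + o{\left(A,64 \right)}\right) + Z\right) + 26126\right) + m{\left(10 \right)} = \left(\left(\left(-6185 + \frac{103 + 26}{26 + 64}\right) - 6884\right) + 26126\right) + 10 = \left(\left(\left(-6185 + \frac{1}{90} \cdot 129\right) - 6884\right) + 26126\right) + 10 = \left(\left(\left(-6185 + \frac{43}{30}\right) - 6884\right) + 26126\right) + 10 = \left(\left(- \frac{185507}{30} - 6884\right) + 26126\right) + 10 = \left(- \frac{392027}{30} + 26126\right) + 10 = \frac{391753}{30} + 10 = \frac{392053}{30}$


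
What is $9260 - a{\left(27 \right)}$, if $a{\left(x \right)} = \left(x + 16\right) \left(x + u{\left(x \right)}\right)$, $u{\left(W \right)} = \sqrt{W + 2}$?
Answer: $8099 - 43 \sqrt{29} \approx 7867.4$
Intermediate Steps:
$u{\left(W \right)} = \sqrt{2 + W}$
$a{\left(x \right)} = \left(16 + x\right) \left(x + \sqrt{2 + x}\right)$ ($a{\left(x \right)} = \left(x + 16\right) \left(x + \sqrt{2 + x}\right) = \left(16 + x\right) \left(x + \sqrt{2 + x}\right)$)
$9260 - a{\left(27 \right)} = 9260 - \left(27^{2} + 16 \cdot 27 + 16 \sqrt{2 + 27} + 27 \sqrt{2 + 27}\right) = 9260 - \left(729 + 432 + 16 \sqrt{29} + 27 \sqrt{29}\right) = 9260 - \left(1161 + 43 \sqrt{29}\right) = 8099 - 43 \sqrt{29}$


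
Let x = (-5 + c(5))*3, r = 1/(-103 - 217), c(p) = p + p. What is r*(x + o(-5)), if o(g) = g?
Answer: -1/32 ≈ -0.031250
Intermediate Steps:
c(p) = 2*p
r = -1/320 (r = 1/(-320) = -1/320 ≈ -0.0031250)
x = 15 (x = (-5 + 2*5)*3 = (-5 + 10)*3 = 5*3 = 15)
r*(x + o(-5)) = -(15 - 5)/320 = -1/320*10 = -1/32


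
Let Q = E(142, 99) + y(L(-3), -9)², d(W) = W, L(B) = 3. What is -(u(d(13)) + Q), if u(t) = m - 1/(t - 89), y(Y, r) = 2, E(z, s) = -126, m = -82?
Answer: 15503/76 ≈ 203.99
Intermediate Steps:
u(t) = -82 - 1/(-89 + t) (u(t) = -82 - 1/(t - 89) = -82 - 1/(-89 + t))
Q = -122 (Q = -126 + 2² = -126 + 4 = -122)
-(u(d(13)) + Q) = -((7297 - 82*13)/(-89 + 13) - 122) = -((7297 - 1066)/(-76) - 122) = -(-1/76*6231 - 122) = -(-6231/76 - 122) = -1*(-15503/76) = 15503/76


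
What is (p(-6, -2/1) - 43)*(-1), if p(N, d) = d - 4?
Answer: 49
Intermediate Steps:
p(N, d) = -4 + d
(p(-6, -2/1) - 43)*(-1) = ((-4 - 2/1) - 43)*(-1) = ((-4 - 2*1) - 43)*(-1) = ((-4 - 2) - 43)*(-1) = (-6 - 43)*(-1) = -49*(-1) = 49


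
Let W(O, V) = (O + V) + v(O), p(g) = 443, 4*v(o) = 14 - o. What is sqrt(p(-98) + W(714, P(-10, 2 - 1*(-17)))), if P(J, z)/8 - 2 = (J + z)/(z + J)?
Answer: sqrt(1006) ≈ 31.717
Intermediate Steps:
v(o) = 7/2 - o/4 (v(o) = (14 - o)/4 = 7/2 - o/4)
P(J, z) = 24 (P(J, z) = 16 + 8*((J + z)/(z + J)) = 16 + 8*((J + z)/(J + z)) = 16 + 8*1 = 16 + 8 = 24)
W(O, V) = 7/2 + V + 3*O/4 (W(O, V) = (O + V) + (7/2 - O/4) = 7/2 + V + 3*O/4)
sqrt(p(-98) + W(714, P(-10, 2 - 1*(-17)))) = sqrt(443 + (7/2 + 24 + (3/4)*714)) = sqrt(443 + (7/2 + 24 + 1071/2)) = sqrt(443 + 563) = sqrt(1006)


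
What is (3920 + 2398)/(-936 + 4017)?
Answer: 162/79 ≈ 2.0506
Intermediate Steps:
(3920 + 2398)/(-936 + 4017) = 6318/3081 = 6318*(1/3081) = 162/79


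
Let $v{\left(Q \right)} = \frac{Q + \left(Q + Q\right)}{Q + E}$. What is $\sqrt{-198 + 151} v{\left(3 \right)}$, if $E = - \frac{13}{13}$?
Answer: $\frac{9 i \sqrt{47}}{2} \approx 30.85 i$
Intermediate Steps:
$E = -1$ ($E = \left(-13\right) \frac{1}{13} = -1$)
$v{\left(Q \right)} = \frac{3 Q}{-1 + Q}$ ($v{\left(Q \right)} = \frac{Q + \left(Q + Q\right)}{Q - 1} = \frac{Q + 2 Q}{-1 + Q} = \frac{3 Q}{-1 + Q}$)
$\sqrt{-198 + 151} v{\left(3 \right)} = \sqrt{-198 + 151} \cdot 3 \cdot 3 \frac{1}{-1 + 3} = \sqrt{-47} \cdot 3 \cdot 3 \cdot \frac{1}{2} = i \sqrt{47} \cdot 3 \cdot 3 \cdot \frac{1}{2} = i \sqrt{47} \cdot \frac{9}{2} = \frac{9 i \sqrt{47}}{2}$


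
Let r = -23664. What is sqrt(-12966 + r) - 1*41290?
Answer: -41290 + 3*I*sqrt(4070) ≈ -41290.0 + 191.39*I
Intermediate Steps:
sqrt(-12966 + r) - 1*41290 = sqrt(-12966 - 23664) - 1*41290 = sqrt(-36630) - 41290 = 3*I*sqrt(4070) - 41290 = -41290 + 3*I*sqrt(4070)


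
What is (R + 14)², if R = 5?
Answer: 361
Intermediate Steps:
(R + 14)² = (5 + 14)² = 19² = 361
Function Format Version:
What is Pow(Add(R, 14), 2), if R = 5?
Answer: 361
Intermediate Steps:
Pow(Add(R, 14), 2) = Pow(Add(5, 14), 2) = Pow(19, 2) = 361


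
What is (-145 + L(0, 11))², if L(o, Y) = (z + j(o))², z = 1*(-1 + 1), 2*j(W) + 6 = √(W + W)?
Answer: 18496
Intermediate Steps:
j(W) = -3 + √2*√W/2 (j(W) = -3 + √(W + W)/2 = -3 + √(2*W)/2 = -3 + (√2*√W)/2 = -3 + √2*√W/2)
z = 0 (z = 1*0 = 0)
L(o, Y) = (-3 + √2*√o/2)² (L(o, Y) = (0 + (-3 + √2*√o/2))² = (-3 + √2*√o/2)²)
(-145 + L(0, 11))² = (-145 + (-6 + √2*√0)²/4)² = (-145 + (-6 + √2*0)²/4)² = (-145 + (-6 + 0)²/4)² = (-145 + (¼)*(-6)²)² = (-145 + (¼)*36)² = (-145 + 9)² = (-136)² = 18496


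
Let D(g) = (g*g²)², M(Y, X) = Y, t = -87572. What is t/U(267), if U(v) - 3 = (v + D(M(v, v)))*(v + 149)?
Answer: -87572/150716534222107779 ≈ -5.8104e-13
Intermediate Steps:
D(g) = g⁶ (D(g) = (g³)² = g⁶)
U(v) = 3 + (149 + v)*(v + v⁶) (U(v) = 3 + (v + v⁶)*(v + 149) = 3 + (v + v⁶)*(149 + v) = 3 + (149 + v)*(v + v⁶))
t/U(267) = -87572/(3 + 267² + 267⁷ + 149*267 + 149*267⁶) = -87572/(3 + 71289 + 96733929416521923 + 39783 + 149*362299361110569) = -87572/(3 + 71289 + 96733929416521923 + 39783 + 53982604805474781) = -87572/150716534222107779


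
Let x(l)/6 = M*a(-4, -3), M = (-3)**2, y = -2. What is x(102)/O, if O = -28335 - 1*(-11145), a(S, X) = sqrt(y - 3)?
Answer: -3*I*sqrt(5)/955 ≈ -0.0070243*I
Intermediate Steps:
a(S, X) = I*sqrt(5) (a(S, X) = sqrt(-2 - 3) = sqrt(-5) = I*sqrt(5))
M = 9
x(l) = 54*I*sqrt(5) (x(l) = 6*(9*(I*sqrt(5))) = 6*(9*I*sqrt(5)) = 54*I*sqrt(5))
O = -17190 (O = -28335 + 11145 = -17190)
x(102)/O = (54*I*sqrt(5))/(-17190) = (54*I*sqrt(5))*(-1/17190) = -3*I*sqrt(5)/955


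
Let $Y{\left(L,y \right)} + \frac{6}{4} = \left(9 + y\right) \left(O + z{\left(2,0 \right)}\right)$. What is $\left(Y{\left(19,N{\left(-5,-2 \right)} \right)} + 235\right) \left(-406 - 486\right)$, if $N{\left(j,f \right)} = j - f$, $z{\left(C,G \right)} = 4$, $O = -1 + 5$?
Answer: $-251098$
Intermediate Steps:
$O = 4$
$Y{\left(L,y \right)} = \frac{141}{2} + 8 y$ ($Y{\left(L,y \right)} = - \frac{3}{2} + \left(9 + y\right) \left(4 + 4\right) = - \frac{3}{2} + \left(9 + y\right) 8 = - \frac{3}{2} + \left(72 + 8 y\right) = \frac{141}{2} + 8 y$)
$\left(Y{\left(19,N{\left(-5,-2 \right)} \right)} + 235\right) \left(-406 - 486\right) = \left(\left(\frac{141}{2} + 8 \left(-5 - -2\right)\right) + 235\right) \left(-406 - 486\right) = \left(\left(\frac{141}{2} + 8 \left(-5 + 2\right)\right) + 235\right) \left(-892\right) = \left(\left(\frac{141}{2} + 8 \left(-3\right)\right) + 235\right) \left(-892\right) = \left(\left(\frac{141}{2} - 24\right) + 235\right) \left(-892\right) = \left(\frac{93}{2} + 235\right) \left(-892\right) = \frac{563}{2} \left(-892\right) = -251098$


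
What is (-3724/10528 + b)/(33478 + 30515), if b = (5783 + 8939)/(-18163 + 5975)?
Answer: -596373/24438329432 ≈ -2.4403e-5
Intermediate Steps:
b = -7361/6094 (b = 14722/(-12188) = 14722*(-1/12188) = -7361/6094 ≈ -1.2079)
(-3724/10528 + b)/(33478 + 30515) = (-3724/10528 - 7361/6094)/(33478 + 30515) = (-3724*1/10528 - 7361/6094)/63993 = (-133/376 - 7361/6094)*(1/63993) = -1789119/1145672*1/63993 = -596373/24438329432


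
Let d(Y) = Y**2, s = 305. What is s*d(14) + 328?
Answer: 60108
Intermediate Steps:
s*d(14) + 328 = 305*14**2 + 328 = 305*196 + 328 = 59780 + 328 = 60108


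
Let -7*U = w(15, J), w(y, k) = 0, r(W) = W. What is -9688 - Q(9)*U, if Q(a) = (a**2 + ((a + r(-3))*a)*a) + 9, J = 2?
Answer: -9688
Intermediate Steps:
U = 0 (U = -1/7*0 = 0)
Q(a) = 9 + a**2 + a**2*(-3 + a) (Q(a) = (a**2 + ((a - 3)*a)*a) + 9 = (a**2 + ((-3 + a)*a)*a) + 9 = (a**2 + (a*(-3 + a))*a) + 9 = (a**2 + a**2*(-3 + a)) + 9 = 9 + a**2 + a**2*(-3 + a))
-9688 - Q(9)*U = -9688 - (9 + 9**3 - 2*9**2)*0 = -9688 - (9 + 729 - 2*81)*0 = -9688 - (9 + 729 - 162)*0 = -9688 - 576*0 = -9688 - 1*0 = -9688 + 0 = -9688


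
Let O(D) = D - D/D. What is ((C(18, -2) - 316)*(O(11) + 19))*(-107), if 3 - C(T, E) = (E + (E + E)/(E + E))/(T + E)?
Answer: 15536721/16 ≈ 9.7105e+5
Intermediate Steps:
C(T, E) = 3 - (1 + E)/(E + T) (C(T, E) = 3 - (E + (E + E)/(E + E))/(T + E) = 3 - (E + (2*E)/((2*E)))/(E + T) = 3 - (E + (2*E)*(1/(2*E)))/(E + T) = 3 - (E + 1)/(E + T) = 3 - (1 + E)/(E + T))
O(D) = -1 + D (O(D) = D - 1*1 = D - 1 = -1 + D)
((C(18, -2) - 316)*(O(11) + 19))*(-107) = (((-1 + 2*(-2) + 3*18)/(-2 + 18) - 316)*((-1 + 11) + 19))*(-107) = (((-1 - 4 + 54)/16 - 316)*(10 + 19))*(-107) = (((1/16)*49 - 316)*29)*(-107) = ((49/16 - 316)*29)*(-107) = -5007/16*29*(-107) = -145203/16*(-107) = 15536721/16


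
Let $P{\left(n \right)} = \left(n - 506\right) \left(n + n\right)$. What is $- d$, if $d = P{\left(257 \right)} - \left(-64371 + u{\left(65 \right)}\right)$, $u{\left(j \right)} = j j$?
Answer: $67840$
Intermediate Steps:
$u{\left(j \right)} = j^{2}$
$P{\left(n \right)} = 2 n \left(-506 + n\right)$ ($P{\left(n \right)} = \left(-506 + n\right) 2 n = 2 n \left(-506 + n\right)$)
$d = -67840$ ($d = 2 \cdot 257 \left(-506 + 257\right) - \left(-64371 + 65^{2}\right) = 2 \cdot 257 \left(-249\right) - \left(-64371 + 4225\right) = -127986 - -60146 = -127986 + 60146 = -67840$)
$- d = \left(-1\right) \left(-67840\right) = 67840$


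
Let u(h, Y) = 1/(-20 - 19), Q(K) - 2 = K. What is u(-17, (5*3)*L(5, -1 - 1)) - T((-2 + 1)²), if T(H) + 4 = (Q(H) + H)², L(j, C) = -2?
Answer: -469/39 ≈ -12.026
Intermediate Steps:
Q(K) = 2 + K
T(H) = -4 + (2 + 2*H)² (T(H) = -4 + ((2 + H) + H)² = -4 + (2 + 2*H)²)
u(h, Y) = -1/39 (u(h, Y) = 1/(-39) = -1/39)
u(-17, (5*3)*L(5, -1 - 1)) - T((-2 + 1)²) = -1/39 - 4*(-2 + 1)²*(2 + (-2 + 1)²) = -1/39 - 4*(-1)²*(2 + (-1)²) = -1/39 - 4*(2 + 1) = -1/39 - 4*3 = -1/39 - 1*12 = -1/39 - 12 = -469/39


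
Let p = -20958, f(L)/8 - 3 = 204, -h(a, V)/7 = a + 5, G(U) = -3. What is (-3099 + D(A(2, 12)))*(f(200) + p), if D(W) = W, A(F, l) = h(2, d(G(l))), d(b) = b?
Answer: 60762696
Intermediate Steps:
h(a, V) = -35 - 7*a (h(a, V) = -7*(a + 5) = -7*(5 + a) = -35 - 7*a)
A(F, l) = -49 (A(F, l) = -35 - 7*2 = -35 - 14 = -49)
f(L) = 1656 (f(L) = 24 + 8*204 = 24 + 1632 = 1656)
(-3099 + D(A(2, 12)))*(f(200) + p) = (-3099 - 49)*(1656 - 20958) = -3148*(-19302) = 60762696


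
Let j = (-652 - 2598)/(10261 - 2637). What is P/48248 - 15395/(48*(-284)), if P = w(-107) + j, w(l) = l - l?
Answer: 88482732235/78350506176 ≈ 1.1293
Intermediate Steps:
w(l) = 0
j = -1625/3812 (j = -3250/7624 = -3250*1/7624 = -1625/3812 ≈ -0.42629)
P = -1625/3812 (P = 0 - 1625/3812 = -1625/3812 ≈ -0.42629)
P/48248 - 15395/(48*(-284)) = -1625/3812/48248 - 15395/(48*(-284)) = -1625/3812*1/48248 - 15395/(-13632) = -1625/183921376 - 15395*(-1/13632) = -1625/183921376 + 15395/13632 = 88482732235/78350506176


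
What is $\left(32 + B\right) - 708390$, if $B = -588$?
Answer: $-708946$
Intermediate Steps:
$\left(32 + B\right) - 708390 = \left(32 - 588\right) - 708390 = -556 - 708390 = -708946$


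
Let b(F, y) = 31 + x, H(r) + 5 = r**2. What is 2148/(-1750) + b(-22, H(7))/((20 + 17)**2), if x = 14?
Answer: -1430931/1197875 ≈ -1.1946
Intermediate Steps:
H(r) = -5 + r**2
b(F, y) = 45 (b(F, y) = 31 + 14 = 45)
2148/(-1750) + b(-22, H(7))/((20 + 17)**2) = 2148/(-1750) + 45/((20 + 17)**2) = 2148*(-1/1750) + 45/(37**2) = -1074/875 + 45/1369 = -1430931/1197875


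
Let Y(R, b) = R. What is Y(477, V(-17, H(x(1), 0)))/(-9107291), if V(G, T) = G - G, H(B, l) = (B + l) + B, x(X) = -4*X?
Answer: -477/9107291 ≈ -5.2376e-5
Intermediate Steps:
H(B, l) = l + 2*B
V(G, T) = 0
Y(477, V(-17, H(x(1), 0)))/(-9107291) = 477/(-9107291) = 477*(-1/9107291) = -477/9107291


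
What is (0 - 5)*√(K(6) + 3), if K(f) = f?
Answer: -15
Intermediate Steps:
(0 - 5)*√(K(6) + 3) = (0 - 5)*√(6 + 3) = -5*√9 = -5*3 = -15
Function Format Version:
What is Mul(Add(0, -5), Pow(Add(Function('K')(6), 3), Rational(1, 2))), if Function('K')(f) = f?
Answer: -15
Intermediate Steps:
Mul(Add(0, -5), Pow(Add(Function('K')(6), 3), Rational(1, 2))) = Mul(Add(0, -5), Pow(Add(6, 3), Rational(1, 2))) = Mul(-5, Pow(9, Rational(1, 2))) = Mul(-5, 3) = -15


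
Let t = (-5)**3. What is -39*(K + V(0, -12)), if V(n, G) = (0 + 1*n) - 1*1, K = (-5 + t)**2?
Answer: -659061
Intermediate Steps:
t = -125
K = 16900 (K = (-5 - 125)**2 = (-130)**2 = 16900)
V(n, G) = -1 + n (V(n, G) = (0 + n) - 1 = n - 1 = -1 + n)
-39*(K + V(0, -12)) = -39*(16900 + (-1 + 0)) = -39*(16900 - 1) = -39*16899 = -659061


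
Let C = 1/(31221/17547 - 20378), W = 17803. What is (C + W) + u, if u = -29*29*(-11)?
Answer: 3224309646961/119180515 ≈ 27054.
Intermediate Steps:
C = -5849/119180515 (C = 1/(31221*(1/17547) - 20378) = 1/(10407/5849 - 20378) = 1/(-119180515/5849) = -5849/119180515 ≈ -4.9077e-5)
u = 9251 (u = -841*(-11) = 9251)
(C + W) + u = (-5849/119180515 + 17803) + 9251 = 2121770702696/119180515 + 9251 = 3224309646961/119180515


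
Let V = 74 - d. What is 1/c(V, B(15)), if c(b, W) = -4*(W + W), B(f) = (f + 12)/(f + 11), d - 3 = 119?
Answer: -13/108 ≈ -0.12037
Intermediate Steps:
d = 122 (d = 3 + 119 = 122)
V = -48 (V = 74 - 1*122 = 74 - 122 = -48)
B(f) = (12 + f)/(11 + f)
c(b, W) = -8*W
1/c(V, B(15)) = 1/(-8*(12 + 15)/(11 + 15)) = 1/(-8*27/26) = 1/(-108/13) = -13/108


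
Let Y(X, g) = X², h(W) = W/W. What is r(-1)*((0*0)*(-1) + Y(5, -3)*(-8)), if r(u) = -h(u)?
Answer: 200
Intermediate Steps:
h(W) = 1
r(u) = -1 (r(u) = -1*1 = -1)
r(-1)*((0*0)*(-1) + Y(5, -3)*(-8)) = -((0*0)*(-1) + 5²*(-8)) = -(0*(-1) + 25*(-8)) = -(0 - 200) = -1*(-200) = 200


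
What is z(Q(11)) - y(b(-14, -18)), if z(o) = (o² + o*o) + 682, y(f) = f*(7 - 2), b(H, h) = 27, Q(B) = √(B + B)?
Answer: 591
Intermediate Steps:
Q(B) = √2*√B (Q(B) = √(2*B) = √2*√B)
y(f) = 5*f (y(f) = f*5 = 5*f)
z(o) = 682 + 2*o² (z(o) = (o² + o²) + 682 = 2*o² + 682 = 682 + 2*o²)
z(Q(11)) - y(b(-14, -18)) = (682 + 2*(√2*√11)²) - 5*27 = (682 + 2*(√22)²) - 1*135 = (682 + 2*22) - 135 = (682 + 44) - 135 = 726 - 135 = 591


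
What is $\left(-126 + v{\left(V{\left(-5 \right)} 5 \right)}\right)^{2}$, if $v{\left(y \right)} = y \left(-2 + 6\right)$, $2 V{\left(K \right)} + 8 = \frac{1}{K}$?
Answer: $43264$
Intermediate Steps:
$V{\left(K \right)} = -4 + \frac{1}{2 K}$
$v{\left(y \right)} = 4 y$ ($v{\left(y \right)} = y 4 = 4 y$)
$\left(-126 + v{\left(V{\left(-5 \right)} 5 \right)}\right)^{2} = \left(-126 + 4 \left(-4 + \frac{1}{2 \left(-5\right)}\right) 5\right)^{2} = \left(-126 + 4 \left(-4 + \frac{1}{2} \left(- \frac{1}{5}\right)\right) 5\right)^{2} = \left(-126 + 4 \left(-4 - \frac{1}{10}\right) 5\right)^{2} = \left(-126 + 4 \left(\left(- \frac{41}{10}\right) 5\right)\right)^{2} = \left(-126 + 4 \left(- \frac{41}{2}\right)\right)^{2} = \left(-126 - 82\right)^{2} = \left(-208\right)^{2} = 43264$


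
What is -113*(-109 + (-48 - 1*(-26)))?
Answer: 14803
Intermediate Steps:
-113*(-109 + (-48 - 1*(-26))) = -113*(-109 + (-48 + 26)) = -113*(-109 - 22) = -113*(-131) = 14803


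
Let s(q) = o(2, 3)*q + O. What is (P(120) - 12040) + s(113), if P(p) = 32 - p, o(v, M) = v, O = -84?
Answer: -11986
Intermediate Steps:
s(q) = -84 + 2*q (s(q) = 2*q - 84 = -84 + 2*q)
(P(120) - 12040) + s(113) = ((32 - 1*120) - 12040) + (-84 + 2*113) = ((32 - 120) - 12040) + (-84 + 226) = (-88 - 12040) + 142 = -12128 + 142 = -11986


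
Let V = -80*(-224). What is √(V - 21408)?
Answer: 4*I*√218 ≈ 59.059*I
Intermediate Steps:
V = 17920
√(V - 21408) = √(17920 - 21408) = √(-3488) = 4*I*√218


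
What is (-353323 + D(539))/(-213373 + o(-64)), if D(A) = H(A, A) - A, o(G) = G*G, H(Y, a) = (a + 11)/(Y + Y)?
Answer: 17339213/10254573 ≈ 1.6909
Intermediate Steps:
H(Y, a) = (11 + a)/(2*Y) (H(Y, a) = (11 + a)/((2*Y)) = (11 + a)*(1/(2*Y)) = (11 + a)/(2*Y))
o(G) = G**2
D(A) = -A + (11 + A)/(2*A) (D(A) = (11 + A)/(2*A) - A = -A + (11 + A)/(2*A))
(-353323 + D(539))/(-213373 + o(-64)) = (-353323 + (1/2 - 1*539 + (11/2)/539))/(-213373 + (-64)**2) = (-353323 + (1/2 - 539 + (11/2)*(1/539)))/(-213373 + 4096) = (-353323 + (1/2 - 539 + 1/98))/(-209277) = (-353323 - 26386/49)*(-1/209277) = -17339213/49*(-1/209277) = 17339213/10254573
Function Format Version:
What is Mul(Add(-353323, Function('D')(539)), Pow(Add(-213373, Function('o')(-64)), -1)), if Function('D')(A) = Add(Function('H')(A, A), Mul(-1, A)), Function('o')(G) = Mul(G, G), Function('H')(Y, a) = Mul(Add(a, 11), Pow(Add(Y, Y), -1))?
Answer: Rational(17339213, 10254573) ≈ 1.6909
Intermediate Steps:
Function('H')(Y, a) = Mul(Rational(1, 2), Pow(Y, -1), Add(11, a)) (Function('H')(Y, a) = Mul(Add(11, a), Pow(Mul(2, Y), -1)) = Mul(Add(11, a), Mul(Rational(1, 2), Pow(Y, -1))) = Mul(Rational(1, 2), Pow(Y, -1), Add(11, a)))
Function('o')(G) = Pow(G, 2)
Function('D')(A) = Add(Mul(-1, A), Mul(Rational(1, 2), Pow(A, -1), Add(11, A))) (Function('D')(A) = Add(Mul(Rational(1, 2), Pow(A, -1), Add(11, A)), Mul(-1, A)) = Add(Mul(-1, A), Mul(Rational(1, 2), Pow(A, -1), Add(11, A))))
Mul(Add(-353323, Function('D')(539)), Pow(Add(-213373, Function('o')(-64)), -1)) = Mul(Add(-353323, Add(Rational(1, 2), Mul(-1, 539), Mul(Rational(11, 2), Pow(539, -1)))), Pow(Add(-213373, Pow(-64, 2)), -1)) = Mul(Add(-353323, Add(Rational(1, 2), -539, Mul(Rational(11, 2), Rational(1, 539)))), Pow(Add(-213373, 4096), -1)) = Mul(Add(-353323, Add(Rational(1, 2), -539, Rational(1, 98))), Pow(-209277, -1)) = Mul(Add(-353323, Rational(-26386, 49)), Rational(-1, 209277)) = Mul(Rational(-17339213, 49), Rational(-1, 209277)) = Rational(17339213, 10254573)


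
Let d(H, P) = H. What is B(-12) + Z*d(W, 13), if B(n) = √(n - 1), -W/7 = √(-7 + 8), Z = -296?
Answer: 2072 + I*√13 ≈ 2072.0 + 3.6056*I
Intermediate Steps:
W = -7 (W = -7*√(-7 + 8) = -7*√1 = -7*1 = -7)
B(n) = √(-1 + n)
B(-12) + Z*d(W, 13) = √(-1 - 12) - 296*(-7) = √(-13) + 2072 = I*√13 + 2072 = 2072 + I*√13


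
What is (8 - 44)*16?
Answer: -576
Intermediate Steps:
(8 - 44)*16 = -36*16 = -576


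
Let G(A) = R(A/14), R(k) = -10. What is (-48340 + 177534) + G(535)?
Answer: 129184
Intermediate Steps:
G(A) = -10
(-48340 + 177534) + G(535) = (-48340 + 177534) - 10 = 129194 - 10 = 129184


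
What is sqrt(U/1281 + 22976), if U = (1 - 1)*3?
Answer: 8*sqrt(359) ≈ 151.58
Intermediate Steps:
U = 0 (U = 0*3 = 0)
sqrt(U/1281 + 22976) = sqrt(0/1281 + 22976) = sqrt(0*(1/1281) + 22976) = sqrt(0 + 22976) = sqrt(22976) = 8*sqrt(359)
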